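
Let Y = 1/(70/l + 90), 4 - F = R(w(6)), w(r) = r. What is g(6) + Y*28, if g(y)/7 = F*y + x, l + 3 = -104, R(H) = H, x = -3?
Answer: -250201/2390 ≈ -104.69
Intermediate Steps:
l = -107 (l = -3 - 104 = -107)
F = -2 (F = 4 - 1*6 = 4 - 6 = -2)
g(y) = -21 - 14*y (g(y) = 7*(-2*y - 3) = 7*(-3 - 2*y) = -21 - 14*y)
Y = 107/9560 (Y = 1/(70/(-107) + 90) = 1/(70*(-1/107) + 90) = 1/(-70/107 + 90) = 1/(9560/107) = 107/9560 ≈ 0.011192)
g(6) + Y*28 = (-21 - 14*6) + (107/9560)*28 = (-21 - 84) + 749/2390 = -105 + 749/2390 = -250201/2390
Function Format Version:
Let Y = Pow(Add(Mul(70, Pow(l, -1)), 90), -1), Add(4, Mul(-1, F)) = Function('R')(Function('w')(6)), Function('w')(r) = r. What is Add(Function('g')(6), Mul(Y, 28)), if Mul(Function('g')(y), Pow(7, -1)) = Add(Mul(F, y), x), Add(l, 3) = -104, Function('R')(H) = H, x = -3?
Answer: Rational(-250201, 2390) ≈ -104.69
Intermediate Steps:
l = -107 (l = Add(-3, -104) = -107)
F = -2 (F = Add(4, Mul(-1, 6)) = Add(4, -6) = -2)
Function('g')(y) = Add(-21, Mul(-14, y)) (Function('g')(y) = Mul(7, Add(Mul(-2, y), -3)) = Mul(7, Add(-3, Mul(-2, y))) = Add(-21, Mul(-14, y)))
Y = Rational(107, 9560) (Y = Pow(Add(Mul(70, Pow(-107, -1)), 90), -1) = Pow(Add(Mul(70, Rational(-1, 107)), 90), -1) = Pow(Add(Rational(-70, 107), 90), -1) = Pow(Rational(9560, 107), -1) = Rational(107, 9560) ≈ 0.011192)
Add(Function('g')(6), Mul(Y, 28)) = Add(Add(-21, Mul(-14, 6)), Mul(Rational(107, 9560), 28)) = Add(Add(-21, -84), Rational(749, 2390)) = Add(-105, Rational(749, 2390)) = Rational(-250201, 2390)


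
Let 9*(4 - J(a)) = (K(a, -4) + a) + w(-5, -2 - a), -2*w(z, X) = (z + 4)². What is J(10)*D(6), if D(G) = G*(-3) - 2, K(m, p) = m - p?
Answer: -250/9 ≈ -27.778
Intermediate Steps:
D(G) = -2 - 3*G (D(G) = -3*G - 2 = -2 - 3*G)
w(z, X) = -(4 + z)²/2 (w(z, X) = -(z + 4)²/2 = -(4 + z)²/2)
J(a) = 65/18 - 2*a/9 (J(a) = 4 - (((a - 1*(-4)) + a) - (4 - 5)²/2)/9 = 4 - (((a + 4) + a) - ½*(-1)²)/9 = 4 - (((4 + a) + a) - ½*1)/9 = 4 - ((4 + 2*a) - ½)/9 = 4 - (7/2 + 2*a)/9 = 4 + (-7/18 - 2*a/9) = 65/18 - 2*a/9)
J(10)*D(6) = (65/18 - 2/9*10)*(-2 - 3*6) = (65/18 - 20/9)*(-2 - 18) = (25/18)*(-20) = -250/9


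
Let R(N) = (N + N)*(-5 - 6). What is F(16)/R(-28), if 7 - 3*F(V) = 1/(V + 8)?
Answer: 167/44352 ≈ 0.0037653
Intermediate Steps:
F(V) = 7/3 - 1/(3*(8 + V)) (F(V) = 7/3 - 1/(3*(V + 8)) = 7/3 - 1/(3*(8 + V)))
R(N) = -22*N (R(N) = (2*N)*(-11) = -22*N)
F(16)/R(-28) = ((55 + 7*16)/(3*(8 + 16)))/((-22*(-28))) = ((⅓)*(55 + 112)/24)/616 = ((⅓)*(1/24)*167)*(1/616) = (167/72)*(1/616) = 167/44352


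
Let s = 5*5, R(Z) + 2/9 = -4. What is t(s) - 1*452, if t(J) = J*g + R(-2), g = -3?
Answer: -4781/9 ≈ -531.22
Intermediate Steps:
R(Z) = -38/9 (R(Z) = -2/9 - 4 = -38/9)
s = 25
t(J) = -38/9 - 3*J (t(J) = J*(-3) - 38/9 = -3*J - 38/9 = -38/9 - 3*J)
t(s) - 1*452 = (-38/9 - 3*25) - 1*452 = (-38/9 - 75) - 452 = -713/9 - 452 = -4781/9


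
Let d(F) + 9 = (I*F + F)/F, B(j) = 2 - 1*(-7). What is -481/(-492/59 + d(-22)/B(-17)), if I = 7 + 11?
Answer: 255411/3838 ≈ 66.548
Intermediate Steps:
I = 18
B(j) = 9 (B(j) = 2 + 7 = 9)
d(F) = 10 (d(F) = -9 + (18*F + F)/F = -9 + (19*F)/F = -9 + 19 = 10)
-481/(-492/59 + d(-22)/B(-17)) = -481/(-492/59 + 10/9) = -481/(-3838/531) = -481*(-531)/3838 = -1*(-255411/3838) = 255411/3838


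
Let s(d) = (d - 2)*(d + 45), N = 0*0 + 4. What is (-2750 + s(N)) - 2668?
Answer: -5320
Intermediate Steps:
N = 4 (N = 0 + 4 = 4)
s(d) = (-2 + d)*(45 + d)
(-2750 + s(N)) - 2668 = (-2750 + (-90 + 4² + 43*4)) - 2668 = (-2750 + (-90 + 16 + 172)) - 2668 = (-2750 + 98) - 2668 = -2652 - 2668 = -5320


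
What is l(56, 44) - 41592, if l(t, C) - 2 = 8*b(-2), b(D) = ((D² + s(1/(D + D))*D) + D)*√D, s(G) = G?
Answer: -41590 + 20*I*√2 ≈ -41590.0 + 28.284*I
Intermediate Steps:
b(D) = √D*(½ + D + D²) (b(D) = ((D² + D/(D + D)) + D)*√D = ((D² + D/((2*D))) + D)*√D = ((D² + (1/(2*D))*D) + D)*√D = ((D² + ½) + D)*√D = ((½ + D²) + D)*√D = (½ + D + D²)*√D = √D*(½ + D + D²))
l(t, C) = 2 + 20*I*√2 (l(t, C) = 2 + 8*(√(-2)*(½ - 2*(1 - 2))) = 2 + 8*((I*√2)*(½ - 2*(-1))) = 2 + 8*((I*√2)*(½ + 2)) = 2 + 8*((I*√2)*(5/2)) = 2 + 8*(5*I*√2/2) = 2 + 20*I*√2)
l(56, 44) - 41592 = (2 + 20*I*√2) - 41592 = -41590 + 20*I*√2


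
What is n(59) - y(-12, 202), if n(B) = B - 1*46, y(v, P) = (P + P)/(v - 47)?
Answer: 1171/59 ≈ 19.847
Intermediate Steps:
y(v, P) = 2*P/(-47 + v) (y(v, P) = (2*P)/(-47 + v) = 2*P/(-47 + v))
n(B) = -46 + B (n(B) = B - 46 = -46 + B)
n(59) - y(-12, 202) = (-46 + 59) - 2*202/(-47 - 12) = 13 - 2*202/(-59) = 13 - 2*202*(-1)/59 = 13 - 1*(-404/59) = 13 + 404/59 = 1171/59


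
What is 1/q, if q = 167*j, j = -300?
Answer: -1/50100 ≈ -1.9960e-5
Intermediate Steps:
q = -50100 (q = 167*(-300) = -50100)
1/q = 1/(-50100) = -1/50100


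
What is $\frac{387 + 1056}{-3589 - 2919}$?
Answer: $- \frac{1443}{6508} \approx -0.22173$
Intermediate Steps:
$\frac{387 + 1056}{-3589 - 2919} = \frac{1443}{-6508} = 1443 \left(- \frac{1}{6508}\right) = - \frac{1443}{6508}$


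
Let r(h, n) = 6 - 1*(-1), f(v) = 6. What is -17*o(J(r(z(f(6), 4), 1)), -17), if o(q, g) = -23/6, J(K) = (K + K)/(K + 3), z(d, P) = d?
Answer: 391/6 ≈ 65.167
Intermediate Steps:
r(h, n) = 7 (r(h, n) = 6 + 1 = 7)
J(K) = 2*K/(3 + K) (J(K) = (2*K)/(3 + K) = 2*K/(3 + K))
o(q, g) = -23/6 (o(q, g) = -23*1/6 = -23/6)
-17*o(J(r(z(f(6), 4), 1)), -17) = -17*(-23/6) = 391/6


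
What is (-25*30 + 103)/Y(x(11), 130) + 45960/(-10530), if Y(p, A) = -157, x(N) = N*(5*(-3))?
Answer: -13427/55107 ≈ -0.24365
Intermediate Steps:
x(N) = -15*N (x(N) = N*(-15) = -15*N)
(-25*30 + 103)/Y(x(11), 130) + 45960/(-10530) = (-25*30 + 103)/(-157) + 45960/(-10530) = (-750 + 103)*(-1/157) + 45960*(-1/10530) = -647*(-1/157) - 1532/351 = 647/157 - 1532/351 = -13427/55107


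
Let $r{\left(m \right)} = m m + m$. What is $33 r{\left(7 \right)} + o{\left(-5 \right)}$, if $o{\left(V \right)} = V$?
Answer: $1843$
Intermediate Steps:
$r{\left(m \right)} = m + m^{2}$ ($r{\left(m \right)} = m^{2} + m = m + m^{2}$)
$33 r{\left(7 \right)} + o{\left(-5 \right)} = 33 \cdot 7 \left(1 + 7\right) - 5 = 33 \cdot 7 \cdot 8 - 5 = 33 \cdot 56 - 5 = 1848 - 5 = 1843$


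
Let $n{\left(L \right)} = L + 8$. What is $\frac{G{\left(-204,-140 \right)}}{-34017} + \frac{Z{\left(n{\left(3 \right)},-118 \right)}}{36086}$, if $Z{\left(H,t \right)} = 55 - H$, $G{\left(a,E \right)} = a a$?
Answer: $- \frac{14708414}{12034681} \approx -1.2222$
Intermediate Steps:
$n{\left(L \right)} = 8 + L$
$G{\left(a,E \right)} = a^{2}$
$\frac{G{\left(-204,-140 \right)}}{-34017} + \frac{Z{\left(n{\left(3 \right)},-118 \right)}}{36086} = \frac{\left(-204\right)^{2}}{-34017} + \frac{55 - \left(8 + 3\right)}{36086} = 41616 \left(- \frac{1}{34017}\right) + \left(55 - 11\right) \frac{1}{36086} = - \frac{816}{667} + \left(55 - 11\right) \frac{1}{36086} = - \frac{816}{667} + 44 \cdot \frac{1}{36086} = - \frac{816}{667} + \frac{22}{18043} = - \frac{14708414}{12034681}$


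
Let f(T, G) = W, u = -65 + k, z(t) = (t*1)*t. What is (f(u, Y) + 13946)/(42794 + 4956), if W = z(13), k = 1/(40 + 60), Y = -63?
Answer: 2823/9550 ≈ 0.29560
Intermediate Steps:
k = 1/100 ≈ 0.010000
z(t) = t² (z(t) = t*t = t²)
W = 169 (W = 13² = 169)
u = -6499/100 (u = -65 + 1/100 = -6499/100 ≈ -64.990)
f(T, G) = 169
(f(u, Y) + 13946)/(42794 + 4956) = (169 + 13946)/(42794 + 4956) = 14115/47750 = 14115*(1/47750) = 2823/9550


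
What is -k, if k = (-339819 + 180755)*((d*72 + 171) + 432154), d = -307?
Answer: 65251393144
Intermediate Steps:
k = -65251393144 (k = (-339819 + 180755)*((-307*72 + 171) + 432154) = -159064*((-22104 + 171) + 432154) = -159064*(-21933 + 432154) = -159064*410221 = -65251393144)
-k = -1*(-65251393144) = 65251393144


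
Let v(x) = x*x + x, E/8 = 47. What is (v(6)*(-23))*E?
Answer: -363216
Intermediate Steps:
E = 376 (E = 8*47 = 376)
v(x) = x + x² (v(x) = x² + x = x + x²)
(v(6)*(-23))*E = ((6*(1 + 6))*(-23))*376 = ((6*7)*(-23))*376 = (42*(-23))*376 = -966*376 = -363216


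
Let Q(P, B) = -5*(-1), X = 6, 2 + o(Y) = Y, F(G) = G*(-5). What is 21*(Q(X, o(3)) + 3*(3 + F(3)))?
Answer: -651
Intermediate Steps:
F(G) = -5*G
o(Y) = -2 + Y
Q(P, B) = 5
21*(Q(X, o(3)) + 3*(3 + F(3))) = 21*(5 + 3*(3 - 5*3)) = 21*(5 + 3*(3 - 15)) = 21*(5 + 3*(-12)) = 21*(5 - 36) = 21*(-31) = -651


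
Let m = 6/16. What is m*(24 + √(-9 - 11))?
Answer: 9 + 3*I*√5/4 ≈ 9.0 + 1.6771*I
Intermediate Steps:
m = 3/8 (m = 6*(1/16) = 3/8 ≈ 0.37500)
m*(24 + √(-9 - 11)) = 3*(24 + √(-9 - 11))/8 = 3*(24 + √(-20))/8 = 3*(24 + 2*I*√5)/8 = 9 + 3*I*√5/4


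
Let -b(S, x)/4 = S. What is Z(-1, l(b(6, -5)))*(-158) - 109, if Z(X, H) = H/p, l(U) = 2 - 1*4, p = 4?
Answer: -30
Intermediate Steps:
b(S, x) = -4*S
l(U) = -2 (l(U) = 2 - 4 = -2)
Z(X, H) = H/4
Z(-1, l(b(6, -5)))*(-158) - 109 = ((¼)*(-2))*(-158) - 109 = -½*(-158) - 109 = 79 - 109 = -30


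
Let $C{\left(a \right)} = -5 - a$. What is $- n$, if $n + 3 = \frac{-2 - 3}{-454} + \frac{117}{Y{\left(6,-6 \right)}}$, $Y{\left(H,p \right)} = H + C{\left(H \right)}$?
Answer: $\frac{59903}{2270} \approx 26.389$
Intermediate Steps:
$Y{\left(H,p \right)} = -5$ ($Y{\left(H,p \right)} = H - \left(5 + H\right) = -5$)
$n = - \frac{59903}{2270}$ ($n = -3 + \left(\frac{-2 - 3}{-454} + \frac{117}{-5}\right) = -3 + \left(\left(-2 - 3\right) \left(- \frac{1}{454}\right) + 117 \left(- \frac{1}{5}\right)\right) = -3 - \frac{53093}{2270} = - \frac{59903}{2270} \approx -26.389$)
$- n = \left(-1\right) \left(- \frac{59903}{2270}\right) = \frac{59903}{2270}$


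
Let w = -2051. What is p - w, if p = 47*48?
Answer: 4307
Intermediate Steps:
p = 2256
p - w = 2256 - 1*(-2051) = 2256 + 2051 = 4307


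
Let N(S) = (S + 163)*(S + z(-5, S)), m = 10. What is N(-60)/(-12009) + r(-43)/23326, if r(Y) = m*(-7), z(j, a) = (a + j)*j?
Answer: -318761900/140060967 ≈ -2.2759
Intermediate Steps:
z(j, a) = j*(a + j)
N(S) = (25 - 4*S)*(163 + S) (N(S) = (S + 163)*(S - 5*(S - 5)) = (163 + S)*(S - 5*(-5 + S)) = (163 + S)*(S + (25 - 5*S)) = (163 + S)*(25 - 4*S) = (25 - 4*S)*(163 + S))
r(Y) = -70 (r(Y) = 10*(-7) = -70)
N(-60)/(-12009) + r(-43)/23326 = (4075 - 627*(-60) - 4*(-60)**2)/(-12009) - 70/23326 = (4075 + 37620 - 4*3600)*(-1/12009) - 70*1/23326 = (4075 + 37620 - 14400)*(-1/12009) - 35/11663 = 27295*(-1/12009) - 35/11663 = -27295/12009 - 35/11663 = -318761900/140060967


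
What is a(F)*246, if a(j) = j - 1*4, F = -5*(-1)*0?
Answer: -984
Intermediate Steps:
F = 0 (F = 5*0 = 0)
a(j) = -4 + j (a(j) = j - 4 = -4 + j)
a(F)*246 = (-4 + 0)*246 = -4*246 = -984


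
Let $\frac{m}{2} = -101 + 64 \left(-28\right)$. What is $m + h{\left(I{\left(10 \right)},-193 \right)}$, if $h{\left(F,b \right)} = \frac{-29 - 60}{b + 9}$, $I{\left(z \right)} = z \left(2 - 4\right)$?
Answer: $- \frac{696535}{184} \approx -3785.5$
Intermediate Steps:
$I{\left(z \right)} = - 2 z$ ($I{\left(z \right)} = z \left(-2\right) = - 2 z$)
$h{\left(F,b \right)} = - \frac{89}{9 + b}$
$m = -3786$ ($m = 2 \left(-101 + 64 \left(-28\right)\right) = 2 \left(-101 - 1792\right) = 2 \left(-1893\right) = -3786$)
$m + h{\left(I{\left(10 \right)},-193 \right)} = -3786 - \frac{89}{9 - 193} = -3786 - \frac{89}{-184} = -3786 - - \frac{89}{184} = -3786 + \frac{89}{184} = - \frac{696535}{184}$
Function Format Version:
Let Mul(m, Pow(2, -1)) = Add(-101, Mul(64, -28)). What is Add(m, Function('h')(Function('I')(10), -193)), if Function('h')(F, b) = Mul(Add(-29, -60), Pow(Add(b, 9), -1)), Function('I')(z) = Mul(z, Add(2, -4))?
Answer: Rational(-696535, 184) ≈ -3785.5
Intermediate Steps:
Function('I')(z) = Mul(-2, z) (Function('I')(z) = Mul(z, -2) = Mul(-2, z))
Function('h')(F, b) = Mul(-89, Pow(Add(9, b), -1))
m = -3786 (m = Mul(2, Add(-101, Mul(64, -28))) = Mul(2, Add(-101, -1792)) = Mul(2, -1893) = -3786)
Add(m, Function('h')(Function('I')(10), -193)) = Add(-3786, Mul(-89, Pow(Add(9, -193), -1))) = Add(-3786, Mul(-89, Pow(-184, -1))) = Add(-3786, Mul(-89, Rational(-1, 184))) = Add(-3786, Rational(89, 184)) = Rational(-696535, 184)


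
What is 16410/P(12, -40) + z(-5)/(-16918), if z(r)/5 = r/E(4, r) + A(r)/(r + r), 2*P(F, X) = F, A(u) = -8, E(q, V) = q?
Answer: 185082929/67672 ≈ 2735.0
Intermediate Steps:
P(F, X) = F/2
z(r) = -20/r + 5*r/4 (z(r) = 5*(r/4 - 8/(r + r)) = 5*(r*(1/4) - 8*1/(2*r)) = 5*(r/4 - 4/r) = 5*(-4/r + r/4) = -20/r + 5*r/4)
16410/P(12, -40) + z(-5)/(-16918) = 16410/(((1/2)*12)) + (-20/(-5) + (5/4)*(-5))/(-16918) = 16410/6 + (-20*(-1/5) - 25/4)*(-1/16918) = 16410*(1/6) + (4 - 25/4)*(-1/16918) = 2735 - 9/4*(-1/16918) = 2735 + 9/67672 = 185082929/67672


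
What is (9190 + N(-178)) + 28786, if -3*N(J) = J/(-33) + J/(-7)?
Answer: 26310248/693 ≈ 37966.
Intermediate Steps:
N(J) = 40*J/693 (N(J) = -(J/(-33) + J/(-7))/3 = -(J*(-1/33) + J*(-⅐))/3 = -(-J/33 - J/7)/3 = -(-40)*J/693 = 40*J/693)
(9190 + N(-178)) + 28786 = (9190 + (40/693)*(-178)) + 28786 = (9190 - 7120/693) + 28786 = 6361550/693 + 28786 = 26310248/693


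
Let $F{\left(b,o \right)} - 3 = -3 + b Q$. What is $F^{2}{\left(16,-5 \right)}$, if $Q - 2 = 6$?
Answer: $16384$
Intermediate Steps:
$Q = 8$ ($Q = 2 + 6 = 8$)
$F{\left(b,o \right)} = 8 b$ ($F{\left(b,o \right)} = 3 + \left(-3 + b 8\right) = 3 + \left(-3 + 8 b\right) = 8 b$)
$F^{2}{\left(16,-5 \right)} = \left(8 \cdot 16\right)^{2} = 128^{2} = 16384$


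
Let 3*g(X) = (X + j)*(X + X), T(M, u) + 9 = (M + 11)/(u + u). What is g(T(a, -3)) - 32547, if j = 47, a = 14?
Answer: -1773575/54 ≈ -32844.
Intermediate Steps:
T(M, u) = -9 + (11 + M)/(2*u) (T(M, u) = -9 + (M + 11)/(u + u) = -9 + (11 + M)/((2*u)) = -9 + (11 + M)*(1/(2*u)) = -9 + (11 + M)/(2*u))
g(X) = 2*X*(47 + X)/3 (g(X) = ((X + 47)*(X + X))/3 = ((47 + X)*(2*X))/3 = (2*X*(47 + X))/3 = 2*X*(47 + X)/3)
g(T(a, -3)) - 32547 = 2*((1/2)*(11 + 14 - 18*(-3))/(-3))*(47 + (1/2)*(11 + 14 - 18*(-3))/(-3))/3 - 32547 = 2*((1/2)*(-1/3)*(11 + 14 + 54))*(47 + (1/2)*(-1/3)*(11 + 14 + 54))/3 - 32547 = 2*((1/2)*(-1/3)*79)*(47 + (1/2)*(-1/3)*79)/3 - 32547 = (2/3)*(-79/6)*(47 - 79/6) - 32547 = (2/3)*(-79/6)*(203/6) - 32547 = -16037/54 - 32547 = -1773575/54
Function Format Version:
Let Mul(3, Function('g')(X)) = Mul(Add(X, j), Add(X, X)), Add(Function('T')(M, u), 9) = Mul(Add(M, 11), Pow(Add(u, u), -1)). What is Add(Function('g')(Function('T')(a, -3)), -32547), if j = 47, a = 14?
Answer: Rational(-1773575, 54) ≈ -32844.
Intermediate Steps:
Function('T')(M, u) = Add(-9, Mul(Rational(1, 2), Pow(u, -1), Add(11, M))) (Function('T')(M, u) = Add(-9, Mul(Add(M, 11), Pow(Add(u, u), -1))) = Add(-9, Mul(Add(11, M), Pow(Mul(2, u), -1))) = Add(-9, Mul(Add(11, M), Mul(Rational(1, 2), Pow(u, -1)))) = Add(-9, Mul(Rational(1, 2), Pow(u, -1), Add(11, M))))
Function('g')(X) = Mul(Rational(2, 3), X, Add(47, X)) (Function('g')(X) = Mul(Rational(1, 3), Mul(Add(X, 47), Add(X, X))) = Mul(Rational(1, 3), Mul(Add(47, X), Mul(2, X))) = Mul(Rational(1, 3), Mul(2, X, Add(47, X))) = Mul(Rational(2, 3), X, Add(47, X)))
Add(Function('g')(Function('T')(a, -3)), -32547) = Add(Mul(Rational(2, 3), Mul(Rational(1, 2), Pow(-3, -1), Add(11, 14, Mul(-18, -3))), Add(47, Mul(Rational(1, 2), Pow(-3, -1), Add(11, 14, Mul(-18, -3))))), -32547) = Add(Mul(Rational(2, 3), Mul(Rational(1, 2), Rational(-1, 3), Add(11, 14, 54)), Add(47, Mul(Rational(1, 2), Rational(-1, 3), Add(11, 14, 54)))), -32547) = Add(Mul(Rational(2, 3), Mul(Rational(1, 2), Rational(-1, 3), 79), Add(47, Mul(Rational(1, 2), Rational(-1, 3), 79))), -32547) = Add(Mul(Rational(2, 3), Rational(-79, 6), Add(47, Rational(-79, 6))), -32547) = Add(Mul(Rational(2, 3), Rational(-79, 6), Rational(203, 6)), -32547) = Add(Rational(-16037, 54), -32547) = Rational(-1773575, 54)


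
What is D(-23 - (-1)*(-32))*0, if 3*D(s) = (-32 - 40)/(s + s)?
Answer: 0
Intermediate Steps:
D(s) = -12/s (D(s) = ((-32 - 40)/(s + s))/3 = (-72*1/(2*s))/3 = (-36/s)/3 = -12/s)
D(-23 - (-1)*(-32))*0 = -12/(-23 - (-1)*(-32))*0 = -12/(-23 - 1*32)*0 = -12/(-23 - 32)*0 = -12/(-55)*0 = -12*(-1/55)*0 = (12/55)*0 = 0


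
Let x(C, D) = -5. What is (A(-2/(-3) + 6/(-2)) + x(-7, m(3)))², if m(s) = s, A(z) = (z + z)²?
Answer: 22801/81 ≈ 281.49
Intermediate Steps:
A(z) = 4*z² (A(z) = (2*z)² = 4*z²)
(A(-2/(-3) + 6/(-2)) + x(-7, m(3)))² = (4*(-2/(-3) + 6/(-2))² - 5)² = (4*(-2*(-⅓) + 6*(-½))² - 5)² = (4*(⅔ - 3)² - 5)² = (4*(-7/3)² - 5)² = (4*(49/9) - 5)² = (196/9 - 5)² = (151/9)² = 22801/81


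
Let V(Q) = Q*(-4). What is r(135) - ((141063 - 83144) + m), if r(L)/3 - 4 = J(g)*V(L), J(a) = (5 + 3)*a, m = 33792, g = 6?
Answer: -169459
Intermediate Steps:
V(Q) = -4*Q
J(a) = 8*a
r(L) = 12 - 576*L (r(L) = 12 + 3*((8*6)*(-4*L)) = 12 + 3*(48*(-4*L)) = 12 + 3*(-192*L) = 12 - 576*L)
r(135) - ((141063 - 83144) + m) = (12 - 576*135) - ((141063 - 83144) + 33792) = (12 - 77760) - (57919 + 33792) = -77748 - 1*91711 = -77748 - 91711 = -169459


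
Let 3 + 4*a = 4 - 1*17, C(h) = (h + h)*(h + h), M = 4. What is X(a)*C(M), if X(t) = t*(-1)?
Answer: 256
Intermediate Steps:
C(h) = 4*h**2 (C(h) = (2*h)*(2*h) = 4*h**2)
a = -4 (a = -3/4 + (4 - 1*17)/4 = -3/4 + (4 - 17)/4 = -3/4 + (1/4)*(-13) = -3/4 - 13/4 = -4)
X(t) = -t
X(a)*C(M) = (-1*(-4))*(4*4**2) = 4*(4*16) = 4*64 = 256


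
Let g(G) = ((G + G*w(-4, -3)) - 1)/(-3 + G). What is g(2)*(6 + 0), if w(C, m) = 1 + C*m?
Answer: -162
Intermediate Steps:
g(G) = (-1 + 14*G)/(-3 + G) (g(G) = ((G + G*(1 - 4*(-3))) - 1)/(-3 + G) = ((G + G*(1 + 12)) - 1)/(-3 + G) = ((G + G*13) - 1)/(-3 + G) = ((G + 13*G) - 1)/(-3 + G) = (14*G - 1)/(-3 + G) = (-1 + 14*G)/(-3 + G))
g(2)*(6 + 0) = ((-1 + 14*2)/(-3 + 2))*(6 + 0) = ((-1 + 28)/(-1))*6 = -1*27*6 = -27*6 = -162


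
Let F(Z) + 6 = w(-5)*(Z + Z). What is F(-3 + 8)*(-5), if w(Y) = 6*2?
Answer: -570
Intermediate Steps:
w(Y) = 12
F(Z) = -6 + 24*Z (F(Z) = -6 + 12*(Z + Z) = -6 + 12*(2*Z) = -6 + 24*Z)
F(-3 + 8)*(-5) = (-6 + 24*(-3 + 8))*(-5) = (-6 + 24*5)*(-5) = (-6 + 120)*(-5) = 114*(-5) = -570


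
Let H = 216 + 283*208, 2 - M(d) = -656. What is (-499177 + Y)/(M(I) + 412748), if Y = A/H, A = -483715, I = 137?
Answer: -5898372175/4884805296 ≈ -1.2075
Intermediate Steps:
M(d) = 658 (M(d) = 2 - 1*(-656) = 2 + 656 = 658)
H = 59080 (H = 216 + 58864 = 59080)
Y = -96743/11816 (Y = -483715/59080 = -483715*1/59080 = -96743/11816 ≈ -8.1875)
(-499177 + Y)/(M(I) + 412748) = (-499177 - 96743/11816)/(658 + 412748) = -5898372175/11816/413406 = -5898372175/11816*1/413406 = -5898372175/4884805296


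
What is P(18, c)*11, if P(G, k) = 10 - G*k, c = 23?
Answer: -4444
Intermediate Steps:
P(G, k) = 10 - G*k
P(18, c)*11 = (10 - 1*18*23)*11 = (10 - 414)*11 = -404*11 = -4444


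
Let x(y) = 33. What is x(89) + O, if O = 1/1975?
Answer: 65176/1975 ≈ 33.000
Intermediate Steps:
O = 1/1975 ≈ 0.00050633
x(89) + O = 33 + 1/1975 = 65176/1975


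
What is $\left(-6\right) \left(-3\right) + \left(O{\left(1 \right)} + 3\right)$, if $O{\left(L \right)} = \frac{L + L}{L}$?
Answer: $23$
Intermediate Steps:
$O{\left(L \right)} = 2$ ($O{\left(L \right)} = \frac{2 L}{L} = 2$)
$\left(-6\right) \left(-3\right) + \left(O{\left(1 \right)} + 3\right) = \left(-6\right) \left(-3\right) + \left(2 + 3\right) = 18 + 5 = 23$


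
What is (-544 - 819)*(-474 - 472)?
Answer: 1289398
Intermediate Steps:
(-544 - 819)*(-474 - 472) = -1363*(-946) = 1289398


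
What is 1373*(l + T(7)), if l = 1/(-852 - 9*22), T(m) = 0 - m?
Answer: -10092923/1050 ≈ -9612.3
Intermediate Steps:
T(m) = -m
l = -1/1050 (l = 1/(-852 - 198) = 1/(-1050) = -1/1050 ≈ -0.00095238)
1373*(l + T(7)) = 1373*(-1/1050 - 1*7) = 1373*(-1/1050 - 7) = 1373*(-7351/1050) = -10092923/1050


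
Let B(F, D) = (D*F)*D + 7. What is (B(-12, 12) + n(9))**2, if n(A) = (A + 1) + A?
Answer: 2896804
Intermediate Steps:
B(F, D) = 7 + F*D**2 (B(F, D) = F*D**2 + 7 = 7 + F*D**2)
n(A) = 1 + 2*A (n(A) = (1 + A) + A = 1 + 2*A)
(B(-12, 12) + n(9))**2 = ((7 - 12*12**2) + (1 + 2*9))**2 = ((7 - 12*144) + (1 + 18))**2 = ((7 - 1728) + 19)**2 = (-1721 + 19)**2 = (-1702)**2 = 2896804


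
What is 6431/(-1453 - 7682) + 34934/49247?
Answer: 2414633/449871345 ≈ 0.0053674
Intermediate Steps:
6431/(-1453 - 7682) + 34934/49247 = 6431/(-9135) + 34934*(1/49247) = 6431*(-1/9135) + 34934/49247 = -6431/9135 + 34934/49247 = 2414633/449871345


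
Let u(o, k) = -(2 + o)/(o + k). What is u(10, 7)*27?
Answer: -324/17 ≈ -19.059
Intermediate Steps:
u(o, k) = -(2 + o)/(k + o)
u(10, 7)*27 = ((-2 - 1*10)/(7 + 10))*27 = ((-2 - 10)/17)*27 = ((1/17)*(-12))*27 = -12/17*27 = -324/17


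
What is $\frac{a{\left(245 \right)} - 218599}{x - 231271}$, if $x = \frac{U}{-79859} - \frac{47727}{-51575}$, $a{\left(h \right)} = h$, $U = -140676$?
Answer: $\frac{449670358667725}{476265629573741} \approx 0.94416$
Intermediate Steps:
$x = \frac{11066795193}{4118727925}$ ($x = - \frac{140676}{-79859} - \frac{47727}{-51575} = \left(-140676\right) \left(- \frac{1}{79859}\right) - - \frac{47727}{51575} = \frac{140676}{79859} + \frac{47727}{51575} = \frac{11066795193}{4118727925} \approx 2.6869$)
$\frac{a{\left(245 \right)} - 218599}{x - 231271} = \frac{245 - 218599}{\frac{11066795193}{4118727925} - 231271} = - \frac{218354}{- \frac{952531259147482}{4118727925}} = \left(-218354\right) \left(- \frac{4118727925}{952531259147482}\right) = \frac{449670358667725}{476265629573741}$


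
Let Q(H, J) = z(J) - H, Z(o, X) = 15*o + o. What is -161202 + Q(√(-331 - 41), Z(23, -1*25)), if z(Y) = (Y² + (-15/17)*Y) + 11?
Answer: -443559/17 - 2*I*√93 ≈ -26092.0 - 19.287*I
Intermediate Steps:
z(Y) = 11 + Y² - 15*Y/17 (z(Y) = (Y² + (-15*1/17)*Y) + 11 = (Y² - 15*Y/17) + 11 = 11 + Y² - 15*Y/17)
Z(o, X) = 16*o
Q(H, J) = 11 + J² - H - 15*J/17 (Q(H, J) = (11 + J² - 15*J/17) - H = 11 + J² - H - 15*J/17)
-161202 + Q(√(-331 - 41), Z(23, -1*25)) = -161202 + (11 + (16*23)² - √(-331 - 41) - 240*23/17) = -161202 + (11 + 368² - √(-372) - 15/17*368) = -161202 + (11 + 135424 - 2*I*√93 - 5520/17) = -161202 + (2296875/17 - 2*I*√93) = -443559/17 - 2*I*√93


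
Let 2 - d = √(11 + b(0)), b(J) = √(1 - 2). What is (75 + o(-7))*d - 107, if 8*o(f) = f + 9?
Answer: 87/2 - 301*√(11 + I)/4 ≈ -206.33 - 11.333*I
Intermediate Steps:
b(J) = I (b(J) = √(-1) = I)
o(f) = 9/8 + f/8 (o(f) = (f + 9)/8 = (9 + f)/8 = 9/8 + f/8)
d = 2 - √(11 + I) ≈ -1.32 - 0.1506*I
(75 + o(-7))*d - 107 = (75 + (9/8 + (⅛)*(-7)))*(2 - √(11 + I)) - 107 = (75 + (9/8 - 7/8))*(2 - √(11 + I)) - 107 = (75 + ¼)*(2 - √(11 + I)) - 107 = 301*(2 - √(11 + I))/4 - 107 = (301/2 - 301*√(11 + I)/4) - 107 = 87/2 - 301*√(11 + I)/4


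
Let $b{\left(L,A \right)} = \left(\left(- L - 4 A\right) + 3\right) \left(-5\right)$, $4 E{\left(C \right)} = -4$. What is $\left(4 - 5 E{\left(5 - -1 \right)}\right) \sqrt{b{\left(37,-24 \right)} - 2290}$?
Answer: $90 i \sqrt{26} \approx 458.91 i$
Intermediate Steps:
$E{\left(C \right)} = -1$ ($E{\left(C \right)} = \frac{1}{4} \left(-4\right) = -1$)
$b{\left(L,A \right)} = -15 + 5 L + 20 A$ ($b{\left(L,A \right)} = \left(3 - L - 4 A\right) \left(-5\right) = -15 + 5 L + 20 A$)
$\left(4 - 5 E{\left(5 - -1 \right)}\right) \sqrt{b{\left(37,-24 \right)} - 2290} = \left(4 - -5\right) \sqrt{\left(-15 + 5 \cdot 37 + 20 \left(-24\right)\right) - 2290} = \left(4 + 5\right) \sqrt{\left(-15 + 185 - 480\right) - 2290} = 9 \sqrt{-310 - 2290} = 9 \sqrt{-2600} = 9 \cdot 10 i \sqrt{26} = 90 i \sqrt{26}$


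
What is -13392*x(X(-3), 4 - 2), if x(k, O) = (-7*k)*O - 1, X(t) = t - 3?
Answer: -1111536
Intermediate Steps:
X(t) = -3 + t
x(k, O) = -1 - 7*O*k (x(k, O) = -7*O*k - 1 = -1 - 7*O*k)
-13392*x(X(-3), 4 - 2) = -13392*(-1 - 7*(4 - 2)*(-3 - 3)) = -13392*(-1 - 7*2*(-6)) = -13392*(-1 + 84) = -13392*83 = -1111536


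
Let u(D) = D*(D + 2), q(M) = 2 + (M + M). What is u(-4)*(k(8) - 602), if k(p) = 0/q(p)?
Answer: -4816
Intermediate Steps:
q(M) = 2 + 2*M
k(p) = 0 (k(p) = 0/(2 + 2*p) = 0)
u(D) = D*(2 + D)
u(-4)*(k(8) - 602) = (-4*(2 - 4))*(0 - 602) = -4*(-2)*(-602) = 8*(-602) = -4816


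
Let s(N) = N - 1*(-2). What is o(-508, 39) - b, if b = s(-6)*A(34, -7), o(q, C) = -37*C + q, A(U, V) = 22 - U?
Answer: -1999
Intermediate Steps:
s(N) = 2 + N (s(N) = N + 2 = 2 + N)
o(q, C) = q - 37*C
b = 48 (b = (2 - 6)*(22 - 1*34) = -4*(22 - 34) = -4*(-12) = 48)
o(-508, 39) - b = (-508 - 37*39) - 1*48 = (-508 - 1443) - 48 = -1951 - 48 = -1999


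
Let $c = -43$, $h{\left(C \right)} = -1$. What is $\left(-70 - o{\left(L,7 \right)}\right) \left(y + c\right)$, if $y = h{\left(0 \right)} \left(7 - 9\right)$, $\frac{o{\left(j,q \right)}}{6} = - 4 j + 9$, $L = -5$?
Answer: $10004$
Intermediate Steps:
$o{\left(j,q \right)} = 54 - 24 j$ ($o{\left(j,q \right)} = 6 \left(- 4 j + 9\right) = 6 \left(9 - 4 j\right) = 54 - 24 j$)
$y = 2$ ($y = - (7 - 9) = \left(-1\right) \left(-2\right) = 2$)
$\left(-70 - o{\left(L,7 \right)}\right) \left(y + c\right) = \left(-70 - \left(54 - -120\right)\right) \left(2 - 43\right) = \left(-70 - \left(54 + 120\right)\right) \left(-41\right) = \left(-70 - 174\right) \left(-41\right) = \left(-244\right) \left(-41\right) = 10004$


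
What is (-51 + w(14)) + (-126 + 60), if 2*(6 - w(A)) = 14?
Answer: -118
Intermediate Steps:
w(A) = -1 (w(A) = 6 - ½*14 = 6 - 7 = -1)
(-51 + w(14)) + (-126 + 60) = (-51 - 1) + (-126 + 60) = -52 - 66 = -118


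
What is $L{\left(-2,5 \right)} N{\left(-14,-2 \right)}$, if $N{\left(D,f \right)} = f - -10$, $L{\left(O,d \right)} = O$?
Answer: $-16$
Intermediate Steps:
$N{\left(D,f \right)} = 10 + f$ ($N{\left(D,f \right)} = f + 10 = 10 + f$)
$L{\left(-2,5 \right)} N{\left(-14,-2 \right)} = - 2 \left(10 - 2\right) = \left(-2\right) 8 = -16$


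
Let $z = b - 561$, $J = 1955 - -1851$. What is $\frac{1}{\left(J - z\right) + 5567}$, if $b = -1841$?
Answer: $\frac{1}{11775} \approx 8.4926 \cdot 10^{-5}$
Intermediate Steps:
$J = 3806$ ($J = 1955 + 1851 = 3806$)
$z = -2402$ ($z = -1841 - 561 = -2402$)
$\frac{1}{\left(J - z\right) + 5567} = \frac{1}{\left(3806 - -2402\right) + 5567} = \frac{1}{\left(3806 + 2402\right) + 5567} = \frac{1}{6208 + 5567} = \frac{1}{11775}$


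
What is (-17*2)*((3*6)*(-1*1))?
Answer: 612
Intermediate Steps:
(-17*2)*((3*6)*(-1*1)) = -612*(-1) = -34*(-18) = 612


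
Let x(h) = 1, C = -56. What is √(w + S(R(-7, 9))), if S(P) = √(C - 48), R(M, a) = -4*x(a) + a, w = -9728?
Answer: √(-9728 + 2*I*√26) ≈ 0.0517 + 98.631*I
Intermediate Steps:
R(M, a) = -4 + a (R(M, a) = -4*1 + a = -4 + a)
S(P) = 2*I*√26 (S(P) = √(-56 - 48) = √(-104) = 2*I*√26)
√(w + S(R(-7, 9))) = √(-9728 + 2*I*√26)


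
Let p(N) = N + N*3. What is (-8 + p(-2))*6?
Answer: -96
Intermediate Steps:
p(N) = 4*N (p(N) = N + 3*N = 4*N)
(-8 + p(-2))*6 = (-8 + 4*(-2))*6 = (-8 - 8)*6 = -16*6 = -96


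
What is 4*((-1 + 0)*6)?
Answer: -24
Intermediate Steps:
4*((-1 + 0)*6) = 4*(-1*6) = 4*(-6) = -24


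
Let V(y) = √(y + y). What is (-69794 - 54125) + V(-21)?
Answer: -123919 + I*√42 ≈ -1.2392e+5 + 6.4807*I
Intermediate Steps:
V(y) = √2*√y (V(y) = √(2*y) = √2*√y)
(-69794 - 54125) + V(-21) = (-69794 - 54125) + √2*√(-21) = -123919 + √2*(I*√21) = -123919 + I*√42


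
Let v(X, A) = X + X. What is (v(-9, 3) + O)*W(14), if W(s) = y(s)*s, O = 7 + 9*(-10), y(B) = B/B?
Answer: -1414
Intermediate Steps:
y(B) = 1
O = -83 (O = 7 - 90 = -83)
W(s) = s (W(s) = 1*s = s)
v(X, A) = 2*X
(v(-9, 3) + O)*W(14) = (2*(-9) - 83)*14 = (-18 - 83)*14 = -101*14 = -1414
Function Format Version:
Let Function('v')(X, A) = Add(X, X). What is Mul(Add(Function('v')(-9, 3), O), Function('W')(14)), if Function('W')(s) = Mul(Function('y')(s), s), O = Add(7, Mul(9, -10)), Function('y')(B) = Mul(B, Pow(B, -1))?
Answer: -1414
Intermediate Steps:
Function('y')(B) = 1
O = -83 (O = Add(7, -90) = -83)
Function('W')(s) = s (Function('W')(s) = Mul(1, s) = s)
Function('v')(X, A) = Mul(2, X)
Mul(Add(Function('v')(-9, 3), O), Function('W')(14)) = Mul(Add(Mul(2, -9), -83), 14) = Mul(Add(-18, -83), 14) = Mul(-101, 14) = -1414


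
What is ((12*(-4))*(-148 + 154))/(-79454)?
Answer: 144/39727 ≈ 0.0036247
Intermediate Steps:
((12*(-4))*(-148 + 154))/(-79454) = -48*6*(-1/79454) = -288*(-1/79454) = 144/39727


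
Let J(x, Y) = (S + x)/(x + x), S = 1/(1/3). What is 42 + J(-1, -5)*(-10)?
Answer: 52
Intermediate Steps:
S = 3 (S = 1/(1*(⅓)) = 1/(⅓) = 3)
J(x, Y) = (3 + x)/(2*x) (J(x, Y) = (3 + x)/(x + x) = (3 + x)/((2*x)) = (3 + x)*(1/(2*x)) = (3 + x)/(2*x))
42 + J(-1, -5)*(-10) = 42 + ((½)*(3 - 1)/(-1))*(-10) = 42 + ((½)*(-1)*2)*(-10) = 42 - 1*(-10) = 42 + 10 = 52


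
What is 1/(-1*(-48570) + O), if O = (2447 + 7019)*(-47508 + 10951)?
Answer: -1/345999992 ≈ -2.8902e-9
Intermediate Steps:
O = -346048562 (O = 9466*(-36557) = -346048562)
1/(-1*(-48570) + O) = 1/(-1*(-48570) - 346048562) = 1/(48570 - 346048562) = 1/(-345999992) = -1/345999992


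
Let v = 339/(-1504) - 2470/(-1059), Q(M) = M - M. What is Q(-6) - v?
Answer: -3355879/1592736 ≈ -2.1070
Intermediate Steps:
Q(M) = 0
v = 3355879/1592736 (v = 339*(-1/1504) - 2470*(-1/1059) = -339/1504 + 2470/1059 = 3355879/1592736 ≈ 2.1070)
Q(-6) - v = 0 - 1*3355879/1592736 = 0 - 3355879/1592736 = -3355879/1592736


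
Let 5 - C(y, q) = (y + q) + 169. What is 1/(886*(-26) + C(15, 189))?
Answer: -1/23404 ≈ -4.2728e-5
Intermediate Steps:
C(y, q) = -164 - q - y (C(y, q) = 5 - ((y + q) + 169) = 5 - ((q + y) + 169) = 5 - (169 + q + y) = 5 + (-169 - q - y) = -164 - q - y)
1/(886*(-26) + C(15, 189)) = 1/(886*(-26) + (-164 - 1*189 - 1*15)) = 1/(-23036 + (-164 - 189 - 15)) = 1/(-23036 - 368) = 1/(-23404) = -1/23404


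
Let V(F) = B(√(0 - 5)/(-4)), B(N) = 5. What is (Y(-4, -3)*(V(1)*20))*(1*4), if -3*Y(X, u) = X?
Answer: 1600/3 ≈ 533.33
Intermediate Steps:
Y(X, u) = -X/3
V(F) = 5
(Y(-4, -3)*(V(1)*20))*(1*4) = ((-⅓*(-4))*(5*20))*(1*4) = ((4/3)*100)*4 = (400/3)*4 = 1600/3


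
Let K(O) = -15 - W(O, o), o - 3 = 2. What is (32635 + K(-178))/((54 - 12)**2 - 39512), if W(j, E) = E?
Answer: -32615/37748 ≈ -0.86402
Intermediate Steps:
o = 5 (o = 3 + 2 = 5)
K(O) = -20 (K(O) = -15 - 1*5 = -15 - 5 = -20)
(32635 + K(-178))/((54 - 12)**2 - 39512) = (32635 - 20)/((54 - 12)**2 - 39512) = 32615/(42**2 - 39512) = 32615/(1764 - 39512) = 32615/(-37748) = 32615*(-1/37748) = -32615/37748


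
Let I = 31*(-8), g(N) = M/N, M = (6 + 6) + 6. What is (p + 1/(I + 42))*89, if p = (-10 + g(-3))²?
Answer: 4693415/206 ≈ 22784.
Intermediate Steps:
M = 18 (M = 12 + 6 = 18)
g(N) = 18/N
I = -248
p = 256 (p = (-10 + 18/(-3))² = (-10 + 18*(-⅓))² = (-10 - 6)² = (-16)² = 256)
(p + 1/(I + 42))*89 = (256 + 1/(-248 + 42))*89 = (256 + 1/(-206))*89 = (256 - 1/206)*89 = (52735/206)*89 = 4693415/206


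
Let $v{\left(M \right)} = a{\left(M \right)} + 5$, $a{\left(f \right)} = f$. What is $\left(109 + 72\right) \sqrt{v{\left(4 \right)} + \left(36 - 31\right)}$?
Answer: $181 \sqrt{14} \approx 677.24$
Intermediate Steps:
$v{\left(M \right)} = 5 + M$ ($v{\left(M \right)} = M + 5 = 5 + M$)
$\left(109 + 72\right) \sqrt{v{\left(4 \right)} + \left(36 - 31\right)} = \left(109 + 72\right) \sqrt{\left(5 + 4\right) + \left(36 - 31\right)} = 181 \sqrt{9 + 5} = 181 \sqrt{14}$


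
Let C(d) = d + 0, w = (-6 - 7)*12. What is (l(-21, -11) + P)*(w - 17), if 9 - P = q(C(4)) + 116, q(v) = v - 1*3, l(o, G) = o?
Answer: 22317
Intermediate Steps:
w = -156 (w = -13*12 = -156)
C(d) = d
q(v) = -3 + v (q(v) = v - 3 = -3 + v)
P = -108 (P = 9 - ((-3 + 4) + 116) = 9 - (1 + 116) = 9 - 1*117 = 9 - 117 = -108)
(l(-21, -11) + P)*(w - 17) = (-21 - 108)*(-156 - 17) = -129*(-173) = 22317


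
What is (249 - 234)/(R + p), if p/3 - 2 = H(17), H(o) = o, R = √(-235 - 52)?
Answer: 855/3536 - 15*I*√287/3536 ≈ 0.2418 - 0.071865*I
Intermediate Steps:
R = I*√287 (R = √(-287) = I*√287 ≈ 16.941*I)
p = 57 (p = 6 + 3*17 = 6 + 51 = 57)
(249 - 234)/(R + p) = (249 - 234)/(I*√287 + 57) = 15/(57 + I*√287)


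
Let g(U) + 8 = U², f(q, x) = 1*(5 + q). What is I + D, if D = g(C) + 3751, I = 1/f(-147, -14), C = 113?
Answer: 2344703/142 ≈ 16512.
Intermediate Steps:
f(q, x) = 5 + q
I = -1/142 (I = 1/(5 - 147) = 1/(-142) = -1/142 ≈ -0.0070423)
g(U) = -8 + U²
D = 16512 (D = (-8 + 113²) + 3751 = (-8 + 12769) + 3751 = 12761 + 3751 = 16512)
I + D = -1/142 + 16512 = 2344703/142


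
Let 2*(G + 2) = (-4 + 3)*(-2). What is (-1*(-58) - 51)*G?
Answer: -7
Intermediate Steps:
G = -1 (G = -2 + ((-4 + 3)*(-2))/2 = -2 + (-1*(-2))/2 = -2 + (½)*2 = -2 + 1 = -1)
(-1*(-58) - 51)*G = (-1*(-58) - 51)*(-1) = (58 - 51)*(-1) = 7*(-1) = -7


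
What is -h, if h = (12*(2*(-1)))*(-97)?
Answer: -2328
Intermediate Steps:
h = 2328 (h = (12*(-2))*(-97) = -24*(-97) = 2328)
-h = -1*2328 = -2328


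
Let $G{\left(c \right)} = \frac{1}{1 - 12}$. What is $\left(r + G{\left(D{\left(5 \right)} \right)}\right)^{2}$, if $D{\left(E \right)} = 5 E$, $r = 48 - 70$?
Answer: $\frac{59049}{121} \approx 488.01$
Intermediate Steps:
$r = -22$ ($r = 48 - 70 = -22$)
$G{\left(c \right)} = - \frac{1}{11}$ ($G{\left(c \right)} = \frac{1}{-11} = - \frac{1}{11}$)
$\left(r + G{\left(D{\left(5 \right)} \right)}\right)^{2} = \left(-22 - \frac{1}{11}\right)^{2} = \left(- \frac{243}{11}\right)^{2} = \frac{59049}{121}$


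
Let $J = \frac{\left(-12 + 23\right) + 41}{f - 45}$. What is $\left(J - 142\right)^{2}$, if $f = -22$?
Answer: $\frac{91508356}{4489} \approx 20385.0$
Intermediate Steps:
$J = - \frac{52}{67}$ ($J = \frac{\left(-12 + 23\right) + 41}{-22 - 45} = \frac{11 + 41}{-67} = 52 \left(- \frac{1}{67}\right) = - \frac{52}{67} \approx -0.77612$)
$\left(J - 142\right)^{2} = \left(- \frac{52}{67} - 142\right)^{2} = \left(- \frac{9566}{67}\right)^{2} = \frac{91508356}{4489}$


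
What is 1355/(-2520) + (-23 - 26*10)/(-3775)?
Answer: -880393/1902600 ≈ -0.46273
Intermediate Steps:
1355/(-2520) + (-23 - 26*10)/(-3775) = 1355*(-1/2520) + (-23 - 260)*(-1/3775) = -271/504 - 283*(-1/3775) = -271/504 + 283/3775 = -880393/1902600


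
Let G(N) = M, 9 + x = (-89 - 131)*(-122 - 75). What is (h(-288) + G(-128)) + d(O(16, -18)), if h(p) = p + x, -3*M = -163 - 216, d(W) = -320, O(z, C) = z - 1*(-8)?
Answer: 128548/3 ≈ 42849.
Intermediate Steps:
x = 43331 (x = -9 + (-89 - 131)*(-122 - 75) = -9 - 220*(-197) = -9 + 43340 = 43331)
O(z, C) = 8 + z (O(z, C) = z + 8 = 8 + z)
M = 379/3 (M = -(-163 - 216)/3 = -⅓*(-379) = 379/3 ≈ 126.33)
G(N) = 379/3
h(p) = 43331 + p (h(p) = p + 43331 = 43331 + p)
(h(-288) + G(-128)) + d(O(16, -18)) = ((43331 - 288) + 379/3) - 320 = (43043 + 379/3) - 320 = 129508/3 - 320 = 128548/3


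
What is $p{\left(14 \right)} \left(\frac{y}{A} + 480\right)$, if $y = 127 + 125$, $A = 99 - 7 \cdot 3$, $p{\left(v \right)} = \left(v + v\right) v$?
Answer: $\frac{2462544}{13} \approx 1.8943 \cdot 10^{5}$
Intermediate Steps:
$p{\left(v \right)} = 2 v^{2}$ ($p{\left(v \right)} = 2 v v = 2 v^{2}$)
$A = 78$ ($A = 99 - 21 = 78$)
$y = 252$
$p{\left(14 \right)} \left(\frac{y}{A} + 480\right) = 2 \cdot 14^{2} \left(\frac{252}{78} + 480\right) = 2 \cdot 196 \left(252 \cdot \frac{1}{78} + 480\right) = 392 \left(\frac{42}{13} + 480\right) = 392 \cdot \frac{6282}{13} = \frac{2462544}{13}$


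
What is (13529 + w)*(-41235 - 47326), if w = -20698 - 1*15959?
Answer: 2048238808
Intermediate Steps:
w = -36657 (w = -20698 - 15959 = -36657)
(13529 + w)*(-41235 - 47326) = (13529 - 36657)*(-41235 - 47326) = -23128*(-88561) = 2048238808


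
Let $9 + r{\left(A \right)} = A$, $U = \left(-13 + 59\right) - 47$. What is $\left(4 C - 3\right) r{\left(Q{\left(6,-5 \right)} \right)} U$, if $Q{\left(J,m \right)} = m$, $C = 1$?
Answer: $14$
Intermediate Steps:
$U = -1$ ($U = 46 - 47 = -1$)
$r{\left(A \right)} = -9 + A$
$\left(4 C - 3\right) r{\left(Q{\left(6,-5 \right)} \right)} U = \left(4 \cdot 1 - 3\right) \left(-9 - 5\right) \left(-1\right) = \left(4 - 3\right) \left(-14\right) \left(-1\right) = 1 \left(-14\right) \left(-1\right) = \left(-14\right) \left(-1\right) = 14$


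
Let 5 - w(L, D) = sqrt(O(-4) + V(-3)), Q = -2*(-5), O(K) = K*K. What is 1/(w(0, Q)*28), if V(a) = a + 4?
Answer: 5/224 + sqrt(17)/224 ≈ 0.040728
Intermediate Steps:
O(K) = K**2
Q = 10
V(a) = 4 + a
w(L, D) = 5 - sqrt(17) (w(L, D) = 5 - sqrt((-4)**2 + (4 - 3)) = 5 - sqrt(16 + 1) = 5 - sqrt(17))
1/(w(0, Q)*28) = 1/((5 - sqrt(17))*28) = 1/(140 - 28*sqrt(17))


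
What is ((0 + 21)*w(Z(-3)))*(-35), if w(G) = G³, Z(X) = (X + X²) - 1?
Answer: -91875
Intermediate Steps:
Z(X) = -1 + X + X²
((0 + 21)*w(Z(-3)))*(-35) = ((0 + 21)*(-1 - 3 + (-3)²)³)*(-35) = (21*(-1 - 3 + 9)³)*(-35) = (21*5³)*(-35) = (21*125)*(-35) = 2625*(-35) = -91875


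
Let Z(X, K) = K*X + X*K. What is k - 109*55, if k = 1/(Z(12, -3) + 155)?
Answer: -497584/83 ≈ -5995.0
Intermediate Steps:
Z(X, K) = 2*K*X (Z(X, K) = K*X + K*X = 2*K*X)
k = 1/83 (k = 1/(2*(-3)*12 + 155) = 1/(-72 + 155) = 1/83 ≈ 0.012048)
k - 109*55 = 1/83 - 109*55 = 1/83 - 5995 = -497584/83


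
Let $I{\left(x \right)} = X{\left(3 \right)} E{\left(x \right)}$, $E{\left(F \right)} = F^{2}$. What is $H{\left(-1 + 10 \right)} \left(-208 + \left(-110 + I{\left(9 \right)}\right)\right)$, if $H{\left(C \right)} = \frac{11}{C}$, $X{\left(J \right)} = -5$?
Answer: $- \frac{2651}{3} \approx -883.67$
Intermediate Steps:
$I{\left(x \right)} = - 5 x^{2}$
$H{\left(-1 + 10 \right)} \left(-208 + \left(-110 + I{\left(9 \right)}\right)\right) = \frac{11}{-1 + 10} \left(-208 - \left(110 + 5 \cdot 9^{2}\right)\right) = \frac{11}{9} \left(-208 - 515\right) = 11 \cdot \frac{1}{9} \left(-208 - 515\right) = \frac{11 \left(-208 - 515\right)}{9} = \frac{11}{9} \left(-723\right) = - \frac{2651}{3}$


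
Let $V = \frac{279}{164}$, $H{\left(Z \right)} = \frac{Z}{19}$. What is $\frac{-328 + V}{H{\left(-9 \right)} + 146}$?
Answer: $- \frac{1016747}{453460} \approx -2.2422$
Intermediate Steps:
$H{\left(Z \right)} = \frac{Z}{19}$ ($H{\left(Z \right)} = Z \frac{1}{19} = \frac{Z}{19}$)
$V = \frac{279}{164}$ ($V = 279 \cdot \frac{1}{164} = \frac{279}{164} \approx 1.7012$)
$\frac{-328 + V}{H{\left(-9 \right)} + 146} = \frac{-328 + \frac{279}{164}}{\frac{1}{19} \left(-9\right) + 146} = - \frac{53513}{164 \left(- \frac{9}{19} + 146\right)} = - \frac{53513}{164 \cdot \frac{2765}{19}} = \left(- \frac{53513}{164}\right) \frac{19}{2765} = - \frac{1016747}{453460}$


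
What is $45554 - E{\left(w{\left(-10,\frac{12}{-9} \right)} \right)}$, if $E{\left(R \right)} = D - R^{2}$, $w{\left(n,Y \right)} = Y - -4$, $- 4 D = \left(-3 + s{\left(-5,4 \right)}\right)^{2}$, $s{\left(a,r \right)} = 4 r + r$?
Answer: $\frac{1642801}{36} \approx 45633.0$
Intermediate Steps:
$s{\left(a,r \right)} = 5 r$
$D = - \frac{289}{4}$ ($D = - \frac{\left(-3 + 5 \cdot 4\right)^{2}}{4} = - \frac{\left(-3 + 20\right)^{2}}{4} = - \frac{17^{2}}{4} = \left(- \frac{1}{4}\right) 289 = - \frac{289}{4} \approx -72.25$)
$w{\left(n,Y \right)} = 4 + Y$ ($w{\left(n,Y \right)} = Y + 4 = 4 + Y$)
$E{\left(R \right)} = - \frac{289}{4} - R^{2}$
$45554 - E{\left(w{\left(-10,\frac{12}{-9} \right)} \right)} = 45554 - \left(- \frac{289}{4} - \left(4 + \frac{12}{-9}\right)^{2}\right) = 45554 - \left(- \frac{289}{4} - \left(4 + 12 \left(- \frac{1}{9}\right)\right)^{2}\right) = 45554 - \left(- \frac{289}{4} - \left(4 - \frac{4}{3}\right)^{2}\right) = 45554 - \left(- \frac{289}{4} - \left(\frac{8}{3}\right)^{2}\right) = 45554 - \left(- \frac{289}{4} - \frac{64}{9}\right) = 45554 - - \frac{2857}{36} = 45554 + \frac{2857}{36} = \frac{1642801}{36}$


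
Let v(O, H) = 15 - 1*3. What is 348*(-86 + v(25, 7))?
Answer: -25752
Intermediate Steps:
v(O, H) = 12 (v(O, H) = 15 - 3 = 12)
348*(-86 + v(25, 7)) = 348*(-86 + 12) = 348*(-74) = -25752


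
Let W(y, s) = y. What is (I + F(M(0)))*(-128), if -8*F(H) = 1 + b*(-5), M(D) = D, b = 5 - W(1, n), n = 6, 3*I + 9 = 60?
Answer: -2480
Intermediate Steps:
I = 17 (I = -3 + (⅓)*60 = -3 + 20 = 17)
b = 4 (b = 5 - 1*1 = 5 - 1 = 4)
F(H) = 19/8 (F(H) = -(1 + 4*(-5))/8 = -(1 - 20)/8 = -⅛*(-19) = 19/8)
(I + F(M(0)))*(-128) = (17 + 19/8)*(-128) = (155/8)*(-128) = -2480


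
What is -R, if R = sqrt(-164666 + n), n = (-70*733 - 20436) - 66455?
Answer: -I*sqrt(302867) ≈ -550.33*I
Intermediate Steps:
n = -138201 (n = (-51310 - 20436) - 66455 = -71746 - 66455 = -138201)
R = I*sqrt(302867) (R = sqrt(-164666 - 138201) = sqrt(-302867) = I*sqrt(302867) ≈ 550.33*I)
-R = -I*sqrt(302867)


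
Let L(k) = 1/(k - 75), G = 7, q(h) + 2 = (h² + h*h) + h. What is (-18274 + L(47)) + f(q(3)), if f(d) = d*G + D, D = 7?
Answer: -507753/28 ≈ -18134.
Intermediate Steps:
q(h) = -2 + h + 2*h² (q(h) = -2 + ((h² + h*h) + h) = -2 + ((h² + h²) + h) = -2 + (2*h² + h) = -2 + (h + 2*h²) = -2 + h + 2*h²)
L(k) = 1/(-75 + k)
f(d) = 7 + 7*d (f(d) = d*7 + 7 = 7*d + 7 = 7 + 7*d)
(-18274 + L(47)) + f(q(3)) = (-18274 + 1/(-75 + 47)) + (7 + 7*(-2 + 3 + 2*3²)) = (-18274 + 1/(-28)) + (7 + 7*(-2 + 3 + 2*9)) = (-18274 - 1/28) + (7 + 7*(-2 + 3 + 18)) = -511673/28 + (7 + 7*19) = -511673/28 + (7 + 133) = -511673/28 + 140 = -507753/28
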